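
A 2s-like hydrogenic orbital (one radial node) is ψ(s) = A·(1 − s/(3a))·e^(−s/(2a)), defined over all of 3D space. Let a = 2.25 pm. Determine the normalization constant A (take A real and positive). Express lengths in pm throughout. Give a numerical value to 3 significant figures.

Normalization requires ∫|ψ|² 4πs² ds = 1, integrated from 0 to ∞.
Recall ∫₀^∞ s^m e^(−s/β) ds = m!·β^(m+1), ∫|ψ|² 4πs² ds = A²·(8·π·a^3/3).
Setting this equal to 1 gives A² = 1/(8·π·a^3/3).
Plugging in a = 2.25 yields A = 0.1024.

A ≈ 0.102 pm^(-3/2)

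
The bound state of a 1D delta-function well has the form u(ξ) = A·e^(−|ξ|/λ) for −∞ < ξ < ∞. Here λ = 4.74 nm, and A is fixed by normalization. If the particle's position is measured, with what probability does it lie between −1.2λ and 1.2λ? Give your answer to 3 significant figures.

|u|² is the probability density, so P = ∫_{−1.2λ}^{1.2λ} |u|² dξ.
The normalization integral ∫|u|²dξ over the whole domain equals λ·A², and A² cancels in the ratio.
Both integrals are even about ξ = 0, so only the ξ ≥ 0 halves are needed (the factors of 2 cancel). In terms of t = ξ/λ (A² and the length scale cancel between numerator and denominator), P = [∫_{0}^{1.2} e^(-2·t) dt] / [∫_{0}^{∞} e^(-2·t) dt].
An antiderivative of e^(-2·t) is -e^(-2·t)/2; evaluating from 0 to 1.2 gives 1/2 - e^(-12/5)/2, while the full integral is 1/2.
This works out to P = 0.9093.

P ≈ 0.909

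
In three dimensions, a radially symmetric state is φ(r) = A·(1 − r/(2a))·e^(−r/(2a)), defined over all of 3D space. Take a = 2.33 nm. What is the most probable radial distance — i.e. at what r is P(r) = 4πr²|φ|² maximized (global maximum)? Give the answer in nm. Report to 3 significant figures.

r ≈ 12.2 nm

Differentiate P(r) = 4πr²|φ|² with respect to r and set to zero.
This gives r = a·(√(5) + 3).
With a = 2.33, the most probable radial distance is 12.20 nm.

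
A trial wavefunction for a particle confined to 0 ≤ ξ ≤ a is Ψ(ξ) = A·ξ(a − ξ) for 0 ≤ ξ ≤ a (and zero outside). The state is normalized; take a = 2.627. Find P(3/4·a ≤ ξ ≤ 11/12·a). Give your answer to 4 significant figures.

|Ψ|² is the probability density, so P = ∫_{3/4·a}^{11/12·a} |Ψ|² dξ.
With A² fixed by ∫|Ψ|² = 1, i.e. A² = (a^5/30)^(−1), substitute and integrate.
Let u = ξ/a; then A² and the length scale cancel, so P = ∫_{3/4}^{11/12} u^2·(1 - u)^2 du ÷ ∫_{0}^{1} u^2·(1 - u)^2 du.
With ∫ u^2·(1 - u)^2 du = u^3·(6·u^2 - 15·u + 10)/30 + C, the region integral is ≈ 0.00328093 and the full one is 1/30.
The result is P = 0.098428.

P ≈ 0.09843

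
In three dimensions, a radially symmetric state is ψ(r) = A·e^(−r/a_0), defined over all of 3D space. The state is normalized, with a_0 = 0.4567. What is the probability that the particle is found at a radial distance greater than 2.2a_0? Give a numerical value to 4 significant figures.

P = ∫ |ψ|² 4πr² dr over r > 2.2a_0.
Normalization gives A² = 1/(π·a_0^3).
Let u = r/a_0; then A², 4π and the length scale all cancel, so P = ∫_{2.2}^{∞} u^2·e^(-2·u) du ÷ ∫_{0}^{∞} u^2·e^(-2·u) du.
Using ∫ u^2·e^(-2·u) du = -(2·u^2 + 2·u + 1)·e^(-2·u)/4, the numerator is 377·e^(-22/5)/100 and the denominator is 1/4.
This evaluates to P = 0.18514.

P ≈ 0.1851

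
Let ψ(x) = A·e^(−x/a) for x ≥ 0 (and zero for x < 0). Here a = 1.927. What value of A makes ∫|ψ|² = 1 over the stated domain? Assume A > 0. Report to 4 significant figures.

A ≈ 1.019

We need A² ∫|f|² dx = 1, taking the integral from 0 to ∞.
Using ∫₀^∞ xⁿ e^(−αx) dx = n!/αⁿ⁺¹, carrying out the integral gives A² · a/2.
Hence A² = 1/[a/2].
With a = 1.927: A² = 1.0379 and A = 1.0188.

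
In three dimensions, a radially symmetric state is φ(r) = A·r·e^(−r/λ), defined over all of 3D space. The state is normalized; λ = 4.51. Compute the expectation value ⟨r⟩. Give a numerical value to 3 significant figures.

By definition ⟨r⟩ = ∫ r |φ(r)|² 4πr² dr.
The ratio of the moment integral to the normalization integral gives ⟨r⟩ = 5·λ/2.
With λ = 4.51, ⟨r⟩ = 11.28.

⟨r⟩ ≈ 11.3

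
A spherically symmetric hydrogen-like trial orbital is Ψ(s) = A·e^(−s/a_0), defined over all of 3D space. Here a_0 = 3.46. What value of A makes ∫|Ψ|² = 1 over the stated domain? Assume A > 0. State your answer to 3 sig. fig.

A ≈ 0.0877

The normalization condition is ∫|Ψ|² 4πs² ds = 1 from 0 to ∞.
(Spherical symmetry: dV = 4πs² ds.)
With ∫₀^∞ s^2 e^(−αs) ds = 2!/α^3, carrying out the integral gives A² · π·a_0^3.
Substituting a_0 = 3.46 gives A² = 0.007685, so A = 0.08766.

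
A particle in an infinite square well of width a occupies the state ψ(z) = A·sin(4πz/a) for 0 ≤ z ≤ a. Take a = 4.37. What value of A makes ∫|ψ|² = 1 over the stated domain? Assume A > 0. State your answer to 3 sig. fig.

A ≈ 0.677

We need A² ∫|f|² dz = 1, taking the integral from 0 to a.
With ∫₀^a sin²(nπz/a) dz = a/2, carrying out the integral gives A² · a/2.
Setting this equal to 1 gives A² = 1/(a/2).
Substituting a = 4.37 gives A² = 0.4577, so A = 0.6765.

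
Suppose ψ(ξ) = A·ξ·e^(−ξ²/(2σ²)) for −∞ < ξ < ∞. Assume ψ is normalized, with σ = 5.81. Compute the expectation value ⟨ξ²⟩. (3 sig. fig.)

⟨ξ²⟩ = ∫ ξ^2 |ψ|² dξ over the full domain.
Since the A² factors cancel between numerator and denominator, ⟨ξ²⟩ = 3·σ^2/2.
With σ = 5.81, ⟨ξ^2⟩ = 50.63.

⟨ξ^2⟩ ≈ 50.6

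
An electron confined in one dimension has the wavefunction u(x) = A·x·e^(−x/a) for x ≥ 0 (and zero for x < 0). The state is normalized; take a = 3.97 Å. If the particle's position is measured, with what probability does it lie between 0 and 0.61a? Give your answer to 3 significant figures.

P ≈ 0.125

P = ∫_{0}^{0.61a} |u(x)|² dx.
Since A² = 1/(a^3/4), this is the region integral divided by the full normalization integral.
Substituting t = x/a, A² and the length scale cancel in the ratio: P = ∫_{0}^{0.61} t^2·e^(-2·t) dt / ∫_{0}^{∞} t^2·e^(-2·t) dt.
An antiderivative of t^2·e^(-2·t) is -(2·t^2 + 2·t + 1)·e^(-2·t)/4; evaluating from 0 to 0.61 gives ≈ 0.031220, while the full integral is 1/4.
Evaluating gives P = 0.1249.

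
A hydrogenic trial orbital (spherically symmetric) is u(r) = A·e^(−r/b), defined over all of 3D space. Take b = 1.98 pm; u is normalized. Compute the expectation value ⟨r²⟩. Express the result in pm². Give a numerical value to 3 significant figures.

By definition ⟨r²⟩ = ∫ r^2 |u(r)|² 4πr² dr.
Recall ∫₀^∞ r^m e^(−r/β) dr = m!·β^(m+1), since the A² factors cancel between numerator and denominator, ⟨r²⟩ = 3·b^2.
With b = 1.98, ⟨r^2⟩ = 11.76.

⟨r^2⟩ ≈ 11.8 pm^2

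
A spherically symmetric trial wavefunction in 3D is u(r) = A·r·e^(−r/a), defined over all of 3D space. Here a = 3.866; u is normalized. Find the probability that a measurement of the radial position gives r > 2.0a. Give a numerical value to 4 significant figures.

P = ∫ |u|² 4πr² dr over r > 2.0a.
The full normalization integral is A²·[3·π·a^5] = 1, fixing A².
In terms of t = r/a (A², 4π and the length scale all cancel between numerator and denominator), P = [∫_{2.0}^{∞} t^4·e^(-2·t) dt] / [∫_{0}^{∞} t^4·e^(-2·t) dt].
With ∫ t^4·e^(-2·t) dt = -(t^4/2 + t^3 + 3·t^2/2 + 3·t/2 + 3/4)·e^(-2·t) + C, the region integral is 103·e^(-4)/4 and the full one is 3/4.
The region integral divided by the full integral gives P = 0.62884.

P ≈ 0.6288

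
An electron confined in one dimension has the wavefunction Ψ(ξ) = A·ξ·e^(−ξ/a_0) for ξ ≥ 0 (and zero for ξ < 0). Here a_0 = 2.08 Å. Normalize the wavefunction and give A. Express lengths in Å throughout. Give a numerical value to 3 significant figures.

A ≈ 0.667 Å^(-3/2)

We need A² ∫|f|² dξ = 1, taking the integral from 0 to ∞.
Carrying out the integral gives A² · a_0^3/4.
Setting this equal to 1 gives A² = 1/(a_0^3/4).
With a_0 = 2.08: A² = 0.4445 and A = 0.6667.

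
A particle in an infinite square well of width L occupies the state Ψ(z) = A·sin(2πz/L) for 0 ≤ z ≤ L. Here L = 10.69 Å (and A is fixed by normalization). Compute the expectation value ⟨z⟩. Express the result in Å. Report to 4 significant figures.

⟨z⟩ = ∫ z |Ψ|² dz over the full domain.
Since the A² factors cancel between numerator and denominator, ⟨z⟩ = L/2.
With L = 10.69, ⟨z⟩ = 5.3450.

⟨z⟩ ≈ 5.345 Å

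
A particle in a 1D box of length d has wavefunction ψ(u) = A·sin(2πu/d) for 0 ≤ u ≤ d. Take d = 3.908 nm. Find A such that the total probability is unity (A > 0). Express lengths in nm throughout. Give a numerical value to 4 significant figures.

Require ∫ |ψ|² du = 1 over the whole domain.
With ψ = A·sin(2πu/d), the integral evaluates to A²·[d/2].
So A² = (d/2)^(−1).
Substituting d = 3.908 gives A² = 0.51177, so A = 0.71538.

A ≈ 0.7154 nm^(-1/2)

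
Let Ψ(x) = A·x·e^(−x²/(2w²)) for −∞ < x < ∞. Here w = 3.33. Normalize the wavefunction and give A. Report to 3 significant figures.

We need A² ∫|f|² dx = 1, taking the integral from −∞ to ∞.
The integral (without the A² prefactor) comes out to √(π)·w^3/2.
So A² = (√(π)·w^3/2)^(−1).
With w = 3.33: A² = 0.03056 and A = 0.1748.

A ≈ 0.175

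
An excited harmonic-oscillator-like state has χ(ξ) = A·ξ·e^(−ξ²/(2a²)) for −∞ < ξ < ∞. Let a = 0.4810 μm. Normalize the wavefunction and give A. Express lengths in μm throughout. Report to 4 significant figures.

Normalization requires ∫|χ|² dξ = 1, integrated from −∞ to ∞.
∫|χ|² dξ = A²·(√(π)·a^3/2).
Plugging in a = 0.4810 yields A = 3.1843.

A ≈ 3.184 μm^(-3/2)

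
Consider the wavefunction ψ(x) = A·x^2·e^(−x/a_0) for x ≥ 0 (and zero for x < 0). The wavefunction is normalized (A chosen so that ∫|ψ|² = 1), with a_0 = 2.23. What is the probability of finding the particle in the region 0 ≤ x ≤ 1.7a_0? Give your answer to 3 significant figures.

P = ∫_{0}^{1.7a_0} |ψ(x)|² dx.
Since A² = 1/(3·a_0^5/4), this is the region integral divided by the full normalization integral.
Let u = x/a_0; then A² and the length scale cancel, so P = ∫_{0}^{1.7} u^4·e^(-2·u) du ÷ ∫_{0}^{∞} u^4·e^(-2·u) du.
With ∫ u^4·e^(-2·u) du = -(u^4/2 + u^3 + 3·u^2/2 + 3·u/2 + 3/4)·e^(-2·u) + C, the region integral is ≈ 0.19186 and the full one is 3/4.
The result is P = 0.2558.

P ≈ 0.256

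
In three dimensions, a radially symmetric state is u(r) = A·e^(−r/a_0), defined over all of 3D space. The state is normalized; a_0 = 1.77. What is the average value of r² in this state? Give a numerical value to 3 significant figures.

By definition ⟨r²⟩ = ∫ r^2 |u(r)|² 4πr² dr.
Using ∫₀^∞ rⁿ e^(−αr) dr = n!/αⁿ⁺¹, since the A² factors cancel between numerator and denominator, ⟨r²⟩ = 3·a_0^2.
With a_0 = 1.77, ⟨r^2⟩ = 9.399.

⟨r^2⟩ ≈ 9.40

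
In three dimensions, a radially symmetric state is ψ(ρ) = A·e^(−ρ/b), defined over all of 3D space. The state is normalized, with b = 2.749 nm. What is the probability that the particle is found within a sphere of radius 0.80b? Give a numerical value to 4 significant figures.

P ≈ 0.2166

Integrate the radial probability density 4πρ²|ψ|² over ρ ≤ 0.80b.
Normalization gives A² = 1/(π·b^3).
Substituting u = ρ/b, A², 4π and the length scale all cancel in the ratio: P = ∫_{0}^{0.80} u^2·e^(-2·u) du / ∫_{0}^{∞} u^2·e^(-2·u) du.
With ∫ u^2·e^(-2·u) du = -(2·u^2 + 2·u + 1)·e^(-2·u)/4 + C, the region integral is 1/4 - 97·e^(-8/5)/100 and the full one is 1/4.
Taking the ratio yields P = 0.21664.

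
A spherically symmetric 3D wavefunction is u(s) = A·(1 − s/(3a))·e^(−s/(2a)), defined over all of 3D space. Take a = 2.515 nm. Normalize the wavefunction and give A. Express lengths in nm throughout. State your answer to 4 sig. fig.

A ≈ 0.08662 nm^(-3/2)

The normalization condition is ∫|u|² 4πs² ds = 1 from 0 to ∞.
(Spherical symmetry: dV = 4πs² ds.)
Recall ∫₀^∞ s^m e^(−s/β) ds = m!·β^(m+1), the integral (without the A² prefactor) comes out to 8·π·a^3/3.
Hence A² = 1/[8·π·a^3/3].
Plugging in a = 2.515 yields A = 0.086623.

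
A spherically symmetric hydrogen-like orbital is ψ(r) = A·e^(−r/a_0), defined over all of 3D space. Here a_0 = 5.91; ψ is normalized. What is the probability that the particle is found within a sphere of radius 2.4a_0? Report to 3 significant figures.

Integrate the radial probability density 4πr²|ψ|² over r ≤ 2.4a_0.
A² is fixed by ∫₀^∞ 4πr²|ψ|² dr = 1, i.e. A² = (π·a_0^3)^(−1).
Let u = r/a_0; then A², 4π and the length scale all cancel, so P = ∫_{0}^{2.4} u^2·e^(-2·u) du ÷ ∫_{0}^{∞} u^2·e^(-2·u) du.
With ∫ u^2·e^(-2·u) du = -(2·u^2 + 2·u + 1)·e^(-2·u)/4 + C, the region integral is 1/4 - 433·e^(-24/5)/100 and the full one is 1/4.
The region integral divided by the full integral gives P = 0.8575.

P ≈ 0.857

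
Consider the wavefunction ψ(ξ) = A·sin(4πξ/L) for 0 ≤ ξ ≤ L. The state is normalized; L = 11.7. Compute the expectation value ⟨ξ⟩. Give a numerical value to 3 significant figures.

⟨ξ⟩ ≈ 5.85

The expectation value is the |ψ|²-weighted average of ξ: ∫ ξ|ψ|² dξ.
With ∫₀^L sin²(nπξ/L) dξ = L/2, evaluating both integrals, ⟨ξ⟩ = L/2.
Putting L = 11.7 gives 5.850.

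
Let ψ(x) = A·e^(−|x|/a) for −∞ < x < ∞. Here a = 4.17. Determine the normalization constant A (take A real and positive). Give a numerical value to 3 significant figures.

A ≈ 0.490

We need A² ∫|f|² dx = 1, taking the integral from −∞ to ∞.
With ψ = A·e^(−|x|/a), the integral evaluates to A²·[a].
So A² = (a)^(−1).
Substituting a = 4.17 gives A² = 0.2398, so A = 0.4897.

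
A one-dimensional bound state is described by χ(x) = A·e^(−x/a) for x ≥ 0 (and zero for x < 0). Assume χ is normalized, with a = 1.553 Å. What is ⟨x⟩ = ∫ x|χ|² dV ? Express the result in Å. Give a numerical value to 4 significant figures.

⟨x⟩ = ∫ x |χ|² dx over the full domain.
Using ∫₀^∞ xⁿ e^(−αx) dx = n!/αⁿ⁺¹, evaluating both integrals, ⟨x⟩ = a/2.
Putting a = 1.553 gives 0.77650.

⟨x⟩ ≈ 0.7765 Å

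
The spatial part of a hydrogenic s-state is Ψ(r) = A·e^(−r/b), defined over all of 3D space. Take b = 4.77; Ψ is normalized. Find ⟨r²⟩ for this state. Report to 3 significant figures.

⟨r^2⟩ ≈ 68.3

⟨r²⟩ = ∫ r^2 |Ψ|² 4πr² dr over the full domain.
With ∫₀^∞ r^4 e^(−αr) dr = 4!/α^5, the ratio of the moment integral to the normalization integral gives ⟨r²⟩ = 3·b^2.
Putting b = 4.77 gives 68.26.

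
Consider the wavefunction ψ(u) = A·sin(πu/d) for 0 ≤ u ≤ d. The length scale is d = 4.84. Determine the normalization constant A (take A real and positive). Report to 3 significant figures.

A ≈ 0.643

Normalization requires ∫|ψ|² du = 1, integrated from 0 to d.
With ∫₀^d sin²(nπu/d) du = d/2, the integral (without the A² prefactor) comes out to d/2.
Setting this equal to 1 gives A² = 1/(d/2).
With d = 4.84: A² = 0.4132 and A = 0.6428.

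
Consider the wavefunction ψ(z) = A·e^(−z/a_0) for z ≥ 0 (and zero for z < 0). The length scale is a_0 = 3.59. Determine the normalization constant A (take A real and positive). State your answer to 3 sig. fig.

We need A² ∫|f|² dz = 1, taking the integral from 0 to ∞.
∫|ψ|² dz = A²·(a_0/2).
Hence A² = 1/[a_0/2].
Substituting a_0 = 3.59 gives A² = 0.5571, so A = 0.7464.

A ≈ 0.746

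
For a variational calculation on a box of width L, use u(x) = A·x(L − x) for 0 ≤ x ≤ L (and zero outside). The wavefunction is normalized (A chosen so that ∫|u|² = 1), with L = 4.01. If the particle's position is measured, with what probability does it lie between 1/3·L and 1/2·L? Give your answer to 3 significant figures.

P = ∫_{1/3·L}^{1/2·L} |u(x)|² dx.
The normalization integral ∫|u|²dx over the whole domain equals L^5/30·A², and A² cancels in the ratio.
Substituting t = x/L, A² and the length scale cancel in the ratio: P = ∫_{1/3}^{1/2} t^2·(1 - t)^2 dt / ∫_{0}^{1} t^2·(1 - t)^2 dt.
With ∫ t^2·(1 - t)^2 dt = t^3·(6·t^2 - 15·t + 10)/30 + C, the region integral is 47/4860 and the full one is 1/30.
This works out to P = 47/162.

P ≈ 0.290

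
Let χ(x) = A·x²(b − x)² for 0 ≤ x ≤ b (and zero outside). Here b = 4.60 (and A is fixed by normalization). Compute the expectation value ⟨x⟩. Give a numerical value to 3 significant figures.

⟨x⟩ = ∫ x |χ|² dx over the full domain.
Expanding the polynomial and integrating term by term, evaluating both integrals, ⟨x⟩ = b/2.
With b = 4.60, ⟨x⟩ = 2.300.

⟨x⟩ ≈ 2.30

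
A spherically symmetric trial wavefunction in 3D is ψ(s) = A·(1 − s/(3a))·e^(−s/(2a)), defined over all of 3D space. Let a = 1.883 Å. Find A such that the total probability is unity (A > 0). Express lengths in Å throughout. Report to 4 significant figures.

A ≈ 0.1337 Å^(-3/2)

Require ∫ |ψ|² 4πs² ds = 1 over the whole domain.
In 3D with spherical symmetry the volume element is 4πs² ds.
With ψ = A·(1 − s/(3a))·e^(−s/(2a)), the integral evaluates to A²·[8·π·a^3/3].
Hence A² = 1/[8·π·a^3/3].
With a = 1.883: A² = 0.017878 and A = 0.13371.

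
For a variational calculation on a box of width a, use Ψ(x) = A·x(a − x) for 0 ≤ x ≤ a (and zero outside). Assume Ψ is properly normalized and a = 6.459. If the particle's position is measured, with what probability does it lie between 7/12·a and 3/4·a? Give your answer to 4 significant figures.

P ≈ 0.2431

|Ψ|² is the probability density, so P = ∫_{7/12·a}^{3/4·a} |Ψ|² dx.
Since A² = 1/(a^5/30), this is the region integral divided by the full normalization integral.
In terms of u = x/a (A² and the length scale cancel between numerator and denominator), P = [∫_{7/12}^{3/4} u^2·(1 - u)^2 du] / [∫_{0}^{1} u^2·(1 - u)^2 du].
An antiderivative of u^2·(1 - u)^2 is u^3·(6·u^2 - 15·u + 10)/30; evaluating from 7/12 to 3/4 gives ≈ 0.00810346, while the full integral is 1/30.
Taking the ratio, P = 0.24310.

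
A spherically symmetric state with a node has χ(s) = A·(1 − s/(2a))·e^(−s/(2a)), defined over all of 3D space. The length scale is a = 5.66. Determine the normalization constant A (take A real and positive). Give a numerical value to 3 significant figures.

A ≈ 0.0148

Normalization requires ∫|χ|² 4πs² ds = 1, integrated from 0 to ∞.
The angular integral contributes 4π, leaving ∫₀^∞ s²|χ|² ds.
Using ∫₀^∞ sⁿ e^(−αs) ds = n!/αⁿ⁺¹, ∫|χ|² 4πs² ds = A²·(8·π·a^3).
So A² = (8·π·a^3)^(−1).
Plugging in a = 5.66 yields A = 0.01481.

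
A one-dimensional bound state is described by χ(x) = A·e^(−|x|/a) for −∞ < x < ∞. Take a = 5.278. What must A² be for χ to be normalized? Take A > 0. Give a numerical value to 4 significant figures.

A^2 ≈ 0.1895

Require ∫ |χ|² dx = 1 over the whole domain.
The integral (without the A² prefactor) comes out to a.
Hence A² = 1/[a].
With a = 5.278: A² = 0.18947 and A = 0.43528.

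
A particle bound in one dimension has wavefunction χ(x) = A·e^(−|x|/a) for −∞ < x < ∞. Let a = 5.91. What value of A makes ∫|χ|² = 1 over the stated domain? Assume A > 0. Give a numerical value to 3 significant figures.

A ≈ 0.411

We need A² ∫|f|² dx = 1, taking the integral from −∞ to ∞.
The integral (without the A² prefactor) comes out to a.
Hence A² = 1/[a].
Plugging in a = 5.91 yields A = 0.4113.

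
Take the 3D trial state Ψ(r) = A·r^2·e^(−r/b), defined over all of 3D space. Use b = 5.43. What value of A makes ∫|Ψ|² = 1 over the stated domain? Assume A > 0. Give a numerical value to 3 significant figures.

A ≈ 0.000319

The normalization condition is ∫|Ψ|² 4πr² dr = 1 from 0 to ∞.
(Spherical symmetry: dV = 4πr² dr.)
The integral (without the A² prefactor) comes out to 45·π·b^7/2.
Setting this equal to 1 gives A² = 1/(45·π·b^7/2).
Plugging in b = 5.43 yields A = 0.0003188.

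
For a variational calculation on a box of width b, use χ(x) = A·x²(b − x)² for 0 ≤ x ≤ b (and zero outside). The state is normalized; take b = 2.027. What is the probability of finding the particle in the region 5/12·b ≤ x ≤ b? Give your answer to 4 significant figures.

P = ∫_{5/12·b}^{b} |χ(x)|² dx.
Since A² = 1/(b^9/630), this is the region integral divided by the full normalization integral.
In terms of u = x/b (A² and the length scale cancel between numerator and denominator), P = [∫_{5/12}^{1} u^4·(1 - u)^4 du] / [∫_{0}^{1} u^4·(1 - u)^4 du].
Using ∫ u^4·(1 - u)^4 du = u^5·(70·u^4 - 315·u^3 + 540·u^2 - 420·u + 126)/630, the numerator is ≈ 0.00110741 and the denominator is 1/630.
This works out to P = 0.69767.

P ≈ 0.6977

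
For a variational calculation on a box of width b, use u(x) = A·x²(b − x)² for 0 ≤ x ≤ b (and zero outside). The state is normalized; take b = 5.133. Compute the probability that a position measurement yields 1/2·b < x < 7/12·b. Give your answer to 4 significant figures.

P ≈ 0.1977

P = ∫_{1/2·b}^{7/12·b} |u(x)|² dx.
The normalization integral ∫|u|²dx over the whole domain equals b^9/630·A², and A² cancels in the ratio.
Substituting t = x/b, A² and the length scale cancel in the ratio: P = ∫_{1/2}^{7/12} t^4·(1 - t)^4 dt / ∫_{0}^{1} t^4·(1 - t)^4 dt.
An antiderivative of t^4·(1 - t)^4 is t^5·(70·t^4 - 315·t^3 + 540·t^2 - 420·t + 126)/630; evaluating from 1/2 to 7/12 gives ≈ 0.000313762, while the full integral is 1/630.
The result is P = 0.19767.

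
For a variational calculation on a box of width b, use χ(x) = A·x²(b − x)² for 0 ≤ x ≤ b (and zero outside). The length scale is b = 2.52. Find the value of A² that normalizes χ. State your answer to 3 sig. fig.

A^2 ≈ 0.154

Require ∫ |χ|² dx = 1 over the whole domain.
Expanding the polynomial and integrating term by term, carrying out the integral gives A² · b^9/630.
So A² = (b^9/630)^(−1).
Substituting b = 2.52 gives A² = 0.1537, so A = 0.3921.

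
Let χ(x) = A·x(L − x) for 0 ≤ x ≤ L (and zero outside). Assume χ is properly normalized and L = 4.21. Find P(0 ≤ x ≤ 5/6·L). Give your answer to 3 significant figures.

The probability is P = ∫ |χ|² dx over [0, 5/6·L].
Since A² = 1/(L^5/30), this is the region integral divided by the full normalization integral.
In terms of u = x/L (A² and the length scale cancel between numerator and denominator), P = [∫_{0}^{5/6} u^2·(1 - u)^2 du] / [∫_{0}^{1} u^2·(1 - u)^2 du].
With ∫ u^2·(1 - u)^2 du = u^3·(6·u^2 - 15·u + 10)/30 + C, the region integral is 125/3888 and the full one is 1/30.
Evaluating gives P = 625/648.

P ≈ 0.965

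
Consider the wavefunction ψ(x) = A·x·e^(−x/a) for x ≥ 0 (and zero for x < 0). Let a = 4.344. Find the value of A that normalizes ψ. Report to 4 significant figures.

A ≈ 0.2209

The normalization condition is ∫|ψ|² dx = 1 from 0 to ∞.
Using ∫₀^∞ xⁿ e^(−αx) dx = n!/αⁿ⁺¹, the integral (without the A² prefactor) comes out to a^3/4.
Plugging in a = 4.344 yields A = 0.22090.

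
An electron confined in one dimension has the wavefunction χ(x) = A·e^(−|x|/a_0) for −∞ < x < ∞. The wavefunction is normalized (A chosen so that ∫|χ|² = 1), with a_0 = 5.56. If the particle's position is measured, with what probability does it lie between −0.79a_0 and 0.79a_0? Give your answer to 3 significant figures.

P = ∫_{−0.79a_0}^{0.79a_0} |χ(x)|² dx.
The normalization integral ∫|χ|²dx over the whole domain equals a_0·A², and A² cancels in the ratio.
Both integrals are even about x = 0, so only the x ≥ 0 halves are needed (the factors of 2 cancel). In terms of u = x/a_0 (A² and the length scale cancel between numerator and denominator), P = [∫_{0}^{0.79} e^(-2·u) du] / [∫_{0}^{∞} e^(-2·u) du].
An antiderivative of e^(-2·u) is -e^(-2·u)/2; evaluating from 0 to 0.79 gives 1/2 - e^(-79/50)/2, while the full integral is 1/2.
This works out to P = 0.7940.

P ≈ 0.794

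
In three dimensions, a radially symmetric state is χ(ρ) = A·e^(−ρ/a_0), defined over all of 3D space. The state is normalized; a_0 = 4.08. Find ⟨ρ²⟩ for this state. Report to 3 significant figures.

⟨ρ^2⟩ ≈ 49.9

By definition ⟨ρ²⟩ = ∫ ρ^2 |χ(ρ)|² 4πρ² dρ.
With ∫₀^∞ ρ^4 e^(−αρ) dρ = 4!/α^5, evaluating both integrals, ⟨ρ²⟩ = 3·a_0^2.
Putting a_0 = 4.08 gives 49.94.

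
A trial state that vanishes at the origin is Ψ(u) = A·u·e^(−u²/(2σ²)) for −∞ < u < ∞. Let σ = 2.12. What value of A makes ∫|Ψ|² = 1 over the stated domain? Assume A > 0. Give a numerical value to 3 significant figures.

A ≈ 0.344

The normalization condition is ∫|Ψ|² du = 1 from −∞ to ∞.
With ∫_{−∞}^{∞} u^(2m) e^(−αu²) du = (2m−1)!!·√π / (2^m α^(m+1/2)), ∫|Ψ|² du = A²·(√(π)·σ^3/2).
Substituting σ = 2.12 gives A² = 0.1184, so A = 0.3441.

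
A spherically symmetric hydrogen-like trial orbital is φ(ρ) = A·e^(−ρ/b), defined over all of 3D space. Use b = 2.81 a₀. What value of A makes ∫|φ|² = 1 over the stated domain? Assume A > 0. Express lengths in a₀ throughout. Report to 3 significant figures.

A ≈ 0.120 a₀^(-3/2)

Require ∫ |φ|² 4πρ² dρ = 1 over the whole domain.
The angular integral contributes 4π, leaving ∫₀^∞ ρ²|φ|² dρ.
Carrying out the integral gives A² · π·b^3.
So A² = (π·b^3)^(−1).
Substituting b = 2.81 gives A² = 0.01435, so A = 0.1198.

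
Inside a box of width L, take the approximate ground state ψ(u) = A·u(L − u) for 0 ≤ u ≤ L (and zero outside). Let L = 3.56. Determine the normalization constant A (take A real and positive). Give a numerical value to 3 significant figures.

A ≈ 0.229

The normalization condition is ∫|ψ|² du = 1 from 0 to L.
Carrying out the integral gives A² · L^5/30.
Hence A² = 1/[L^5/30].
Substituting L = 3.56 gives A² = 0.05247, so A = 0.2291.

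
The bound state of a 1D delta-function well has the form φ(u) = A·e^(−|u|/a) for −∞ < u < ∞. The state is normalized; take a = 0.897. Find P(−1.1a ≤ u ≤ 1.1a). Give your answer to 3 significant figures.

P ≈ 0.889

P = ∫_{−1.1a}^{1.1a} |φ(u)|² du.
The normalization integral ∫|φ|²du over the whole domain equals a·A², and A² cancels in the ratio.
By symmetry take twice the u ≥ 0 contribution in numerator and denominator; the 2's cancel. Let t = u/a; then A² and the length scale cancel, so P = ∫_{0}^{1.1} e^(-2·t) dt ÷ ∫_{0}^{∞} e^(-2·t) dt.
An antiderivative of e^(-2·t) is -e^(-2·t)/2; evaluating from 0 to 1.1 gives 1/2 - e^(-11/5)/2, while the full integral is 1/2.
This works out to P = 0.8892.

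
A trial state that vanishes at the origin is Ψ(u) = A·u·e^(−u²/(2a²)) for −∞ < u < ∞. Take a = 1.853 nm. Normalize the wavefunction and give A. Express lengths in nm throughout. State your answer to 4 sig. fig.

Require ∫ |Ψ|² du = 1 over the whole domain.
With ∫_{−∞}^{∞} u^(2m) e^(−αu²) du = (2m−1)!!·√π / (2^m α^(m+1/2)), carrying out the integral gives A² · √(π)·a^3/2.
Hence A² = 1/[√(π)·a^3/2].
Plugging in a = 1.853 yields A = 0.42113.

A ≈ 0.4211 nm^(-3/2)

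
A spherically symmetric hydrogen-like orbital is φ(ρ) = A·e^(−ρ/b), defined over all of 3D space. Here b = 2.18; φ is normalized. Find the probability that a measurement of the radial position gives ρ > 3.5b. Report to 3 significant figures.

With dV = 4πρ²dρ, the probability is ∫|φ|² dV over ρ > 3.5b.
A² is fixed by ∫₀^∞ 4πρ²|φ|² dρ = 1, i.e. A² = (π·b^3)^(−1).
In terms of u = ρ/b (A², 4π and the length scale all cancel between numerator and denominator), P = [∫_{3.5}^{∞} u^2·e^(-2·u) du] / [∫_{0}^{∞} u^2·e^(-2·u) du].
With ∫ u^2·e^(-2·u) du = -(2·u^2 + 2·u + 1)·e^(-2·u)/4 + C, the region integral is 65·e^(-7)/8 and the full one is 1/4.
The region integral divided by the full integral gives P = 0.02964.

P ≈ 0.0296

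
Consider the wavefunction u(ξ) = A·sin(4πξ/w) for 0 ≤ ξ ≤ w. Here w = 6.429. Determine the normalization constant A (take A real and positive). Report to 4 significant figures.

A ≈ 0.5578

We need A² ∫|f|² dξ = 1, taking the integral from 0 to w.
Using sin²θ = (1 − cos 2θ)/2, carrying out the integral gives A² · w/2.
Setting this equal to 1 gives A² = 1/(w/2).
Plugging in w = 6.429 yields A = 0.55775.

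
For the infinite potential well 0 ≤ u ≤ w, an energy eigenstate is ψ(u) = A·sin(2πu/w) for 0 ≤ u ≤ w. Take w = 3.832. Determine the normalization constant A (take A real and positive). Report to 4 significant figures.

A ≈ 0.7224

Normalization requires ∫|ψ|² du = 1, integrated from 0 to w.
Carrying out the integral gives A² · w/2.
Hence A² = 1/[w/2].
With w = 3.832: A² = 0.52192 and A = 0.72244.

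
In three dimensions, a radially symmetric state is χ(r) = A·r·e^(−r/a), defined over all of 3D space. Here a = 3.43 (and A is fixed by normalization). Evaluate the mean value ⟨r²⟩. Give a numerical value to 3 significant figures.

The expectation value is the |χ|²-weighted average of r^2: ∫ r^2|χ|² 4πr² dr.
Since the A² factors cancel between numerator and denominator, ⟨r²⟩ = 15·a^2/2.
With a = 3.43, ⟨r^2⟩ = 88.24.

⟨r^2⟩ ≈ 88.2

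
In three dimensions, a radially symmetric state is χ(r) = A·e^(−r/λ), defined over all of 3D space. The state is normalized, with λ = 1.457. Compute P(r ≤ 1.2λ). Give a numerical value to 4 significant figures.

With dV = 4πr²dr, the probability is ∫|χ|² dV over r ≤ 1.2λ.
A² is fixed by ∫₀^∞ 4πr²|χ|² dr = 1, i.e. A² = (π·λ^3)^(−1).
Substituting u = r/λ, A², 4π and the length scale all cancel in the ratio: P = ∫_{0}^{1.2} u^2·e^(-2·u) du / ∫_{0}^{∞} u^2·e^(-2·u) du.
An antiderivative of u^2·e^(-2·u) is -(2·u^2 + 2·u + 1)·e^(-2·u)/4; evaluating from 0 to 1.2 gives 1/4 - 157·e^(-12/5)/100, while the full integral is 1/4.
The region integral divided by the full integral gives P = 0.43029.

P ≈ 0.4303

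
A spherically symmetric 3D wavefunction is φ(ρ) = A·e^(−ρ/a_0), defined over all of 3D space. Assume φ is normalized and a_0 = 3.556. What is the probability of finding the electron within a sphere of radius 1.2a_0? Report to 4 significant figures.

P ≈ 0.4303

Integrate the radial probability density 4πρ²|φ|² over ρ ≤ 1.2a_0.
Normalization gives A² = 1/(π·a_0^3).
Let u = ρ/a_0; then A², 4π and the length scale all cancel, so P = ∫_{0}^{1.2} u^2·e^(-2·u) du ÷ ∫_{0}^{∞} u^2·e^(-2·u) du.
Using ∫ u^2·e^(-2·u) du = -(2·u^2 + 2·u + 1)·e^(-2·u)/4, the numerator is 1/4 - 157·e^(-12/5)/100 and the denominator is 1/4.
Taking the ratio yields P = 0.43029.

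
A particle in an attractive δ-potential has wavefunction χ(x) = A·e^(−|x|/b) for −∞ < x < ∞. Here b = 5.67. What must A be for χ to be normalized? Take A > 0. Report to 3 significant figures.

Require ∫ |χ|² dx = 1 over the whole domain.
Using ∫₀^∞ xⁿ e^(−αx) dx = n!/αⁿ⁺¹, with χ = A·e^(−|x|/b), the integral evaluates to A²·[b].
So A² = (b)^(−1).
With b = 5.67: A² = 0.1764 and A = 0.4200.

A ≈ 0.420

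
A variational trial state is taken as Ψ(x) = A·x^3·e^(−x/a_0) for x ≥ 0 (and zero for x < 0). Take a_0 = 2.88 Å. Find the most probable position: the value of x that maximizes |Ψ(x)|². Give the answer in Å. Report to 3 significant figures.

Set d/dx [|Ψ(x)|²] = 0 and solve for x > 0.
Solving yields x = 3·a_0.
With a_0 = 2.88, the most probable position is 8.640 Å.

x ≈ 8.64 Å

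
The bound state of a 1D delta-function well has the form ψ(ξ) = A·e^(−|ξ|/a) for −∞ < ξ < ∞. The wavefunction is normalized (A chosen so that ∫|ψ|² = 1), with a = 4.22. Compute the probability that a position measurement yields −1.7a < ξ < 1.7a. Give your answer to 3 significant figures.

|ψ|² is the probability density, so P = ∫_{−1.7a}^{1.7a} |ψ|² dξ.
The normalization integral ∫|ψ|²dξ over the whole domain equals a·A², and A² cancels in the ratio.
Both integrals are even about ξ = 0, so only the ξ ≥ 0 halves are needed (the factors of 2 cancel). Let u = ξ/a; then A² and the length scale cancel, so P = ∫_{0}^{1.7} e^(-2·u) du ÷ ∫_{0}^{∞} e^(-2·u) du.
An antiderivative of e^(-2·u) is -e^(-2·u)/2; evaluating from 0 to 1.7 gives 1/2 - e^(-17/5)/2, while the full integral is 1/2.
Taking the ratio, P = 0.9666.

P ≈ 0.967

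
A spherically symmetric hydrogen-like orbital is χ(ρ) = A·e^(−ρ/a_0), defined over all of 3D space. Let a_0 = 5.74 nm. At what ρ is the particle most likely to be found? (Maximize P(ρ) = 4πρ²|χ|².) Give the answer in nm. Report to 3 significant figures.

ρ ≈ 5.74 nm

The maximum of P(ρ) = 4πρ²|χ|² occurs where its derivative vanishes.
Solving yields ρ = a_0.
With a_0 = 5.74, the most probable radial distance is 5.740 nm.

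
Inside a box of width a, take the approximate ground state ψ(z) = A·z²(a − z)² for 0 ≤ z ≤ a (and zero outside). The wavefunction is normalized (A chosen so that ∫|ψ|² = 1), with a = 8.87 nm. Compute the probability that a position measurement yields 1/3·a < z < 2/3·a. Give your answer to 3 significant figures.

P ≈ 0.710

The probability is P = ∫ |ψ|² dz over [1/3·a, 2/3·a].
With A² fixed by ∫|ψ|² = 1, i.e. A² = (a^9/630)^(−1), substitute and integrate.
Substituting u = z/a, A² and the length scale cancel in the ratio: P = ∫_{1/3}^{2/3} u^4·(1 - u)^4 du / ∫_{0}^{1} u^4·(1 - u)^4 du.
An antiderivative of u^4·(1 - u)^4 is u^5·(70·u^4 - 315·u^3 + 540·u^2 - 420·u + 126)/630; evaluating from 1/3 to 2/3 gives ≈ 0.0011275, while the full integral is 1/630.
The result is P = 0.7103.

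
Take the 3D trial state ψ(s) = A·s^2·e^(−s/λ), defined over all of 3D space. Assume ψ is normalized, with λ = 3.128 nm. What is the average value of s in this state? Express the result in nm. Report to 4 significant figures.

The expectation value is the |ψ|²-weighted average of s: ∫ s|ψ|² 4πs² ds.
The ratio of the moment integral to the normalization integral gives ⟨s⟩ = 7·λ/2.
Putting λ = 3.128 gives 10.948.

⟨s⟩ ≈ 10.95 nm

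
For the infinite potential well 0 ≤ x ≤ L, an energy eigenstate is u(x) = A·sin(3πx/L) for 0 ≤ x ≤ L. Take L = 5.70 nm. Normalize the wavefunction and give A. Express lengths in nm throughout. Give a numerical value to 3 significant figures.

A ≈ 0.592 nm^(-1/2)

Normalization requires ∫|u|² dx = 1, integrated from 0 to L.
Carrying out the integral gives A² · L/2.
So A² = (L/2)^(−1).
With L = 5.70: A² = 0.3509 and A = 0.5923.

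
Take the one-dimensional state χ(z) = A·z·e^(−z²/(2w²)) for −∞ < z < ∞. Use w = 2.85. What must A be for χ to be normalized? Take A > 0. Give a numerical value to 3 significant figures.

A ≈ 0.221

Normalization requires ∫|χ|² dz = 1, integrated from −∞ to ∞.
The integral (without the A² prefactor) comes out to √(π)·w^3/2.
Hence A² = 1/[√(π)·w^3/2].
Plugging in w = 2.85 yields A = 0.2208.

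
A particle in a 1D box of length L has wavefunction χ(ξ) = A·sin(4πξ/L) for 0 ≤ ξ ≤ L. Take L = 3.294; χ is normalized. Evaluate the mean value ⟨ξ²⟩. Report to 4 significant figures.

By definition ⟨ξ²⟩ = ∫ ξ^2 |χ(ξ)|² dξ.
Since the A² factors cancel between numerator and denominator, ⟨ξ²⟩ = -L^2/(32·π^2) + L^2/3.
With L = 3.294, ⟨ξ^2⟩ = 3.5825.

⟨ξ^2⟩ ≈ 3.582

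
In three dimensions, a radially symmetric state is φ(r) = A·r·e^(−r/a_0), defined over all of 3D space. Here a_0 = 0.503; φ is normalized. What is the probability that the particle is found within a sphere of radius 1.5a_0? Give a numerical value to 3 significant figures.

P ≈ 0.185

With dV = 4πr²dr, the probability is ∫|φ|² dV over r ≤ 1.5a_0.
Normalization gives A² = 1/(3·π·a_0^5).
Let u = r/a_0; then A², 4π and the length scale all cancel, so P = ∫_{0}^{1.5} u^4·e^(-2·u) du ÷ ∫_{0}^{∞} u^4·e^(-2·u) du.
Using ∫ u^4·e^(-2·u) du = -(u^4/2 + u^3 + 3·u^2/2 + 3·u/2 + 3/4)·e^(-2·u), the numerator is 3/4 - 393·e^(-3)/32 and the denominator is 3/4.
Taking the ratio yields P = 0.1847.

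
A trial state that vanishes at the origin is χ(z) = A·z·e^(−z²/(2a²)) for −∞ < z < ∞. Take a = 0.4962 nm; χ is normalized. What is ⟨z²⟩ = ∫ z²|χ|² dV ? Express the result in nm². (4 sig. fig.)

By definition ⟨z²⟩ = ∫ z^2 |χ(z)|² dz.
The ratio of the moment integral to the normalization integral gives ⟨z²⟩ = 3·a^2/2.
Putting a = 0.4962 gives 0.36932.

⟨z^2⟩ ≈ 0.3693 nm^2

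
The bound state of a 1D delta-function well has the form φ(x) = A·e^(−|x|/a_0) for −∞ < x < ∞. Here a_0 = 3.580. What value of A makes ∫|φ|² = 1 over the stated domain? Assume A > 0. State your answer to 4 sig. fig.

Require ∫ |φ|² dx = 1 over the whole domain.
Using ∫₀^∞ xⁿ e^(−αx) dx = n!/αⁿ⁺¹, ∫|φ|² dx = A²·(a_0).
Setting this equal to 1 gives A² = 1/(a_0).
Substituting a_0 = 3.580 gives A² = 0.27933, so A = 0.52852.

A ≈ 0.5285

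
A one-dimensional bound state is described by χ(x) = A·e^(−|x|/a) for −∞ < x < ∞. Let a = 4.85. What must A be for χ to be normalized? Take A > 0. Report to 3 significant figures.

Require ∫ |χ|² dx = 1 over the whole domain.
With ∫₀^∞ x^0 e^(−αx) dx = 0!/α^1, ∫|χ|² dx = A²·(a).
Setting this equal to 1 gives A² = 1/(a).
Plugging in a = 4.85 yields A = 0.4541.

A ≈ 0.454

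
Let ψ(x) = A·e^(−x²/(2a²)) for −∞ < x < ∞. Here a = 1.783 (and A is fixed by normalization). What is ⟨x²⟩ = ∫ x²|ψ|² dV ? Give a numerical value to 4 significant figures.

⟨x²⟩ = ∫ x^2 |ψ|² dx over the full domain.
With ∫_{−∞}^{∞} x^(2m) e^(−αx²) dx = (2m−1)!!·√π / (2^m α^(m+1/2)), the ratio of the moment integral to the normalization integral gives ⟨x²⟩ = a^2/2.
Putting a = 1.783 gives 1.5895.

⟨x^2⟩ ≈ 1.590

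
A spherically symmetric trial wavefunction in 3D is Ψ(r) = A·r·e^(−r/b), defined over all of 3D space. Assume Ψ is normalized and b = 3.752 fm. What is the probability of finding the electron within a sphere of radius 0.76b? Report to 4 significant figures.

With dV = 4πr²dr, the probability is ∫|Ψ|² dV over r ≤ 0.76b.
The full normalization integral is A²·[3·π·b^5] = 1, fixing A².
In terms of u = r/b (A², 4π and the length scale all cancel between numerator and denominator), P = [∫_{0}^{0.76} u^4·e^(-2·u) du] / [∫_{0}^{∞} u^4·e^(-2·u) du].
With ∫ u^4·e^(-2·u) du = -(u^4/2 + u^3 + 3·u^2/2 + 3·u/2 + 3/4)·e^(-2·u) + C, the region integral is ≈ 0.0146498 and the full one is 3/4.
This evaluates to P = 0.019533.

P ≈ 0.01953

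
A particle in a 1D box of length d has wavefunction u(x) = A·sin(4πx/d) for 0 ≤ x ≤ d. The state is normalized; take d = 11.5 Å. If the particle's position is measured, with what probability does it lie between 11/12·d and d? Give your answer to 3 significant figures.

P = ∫_{11/12·d}^{d} |u(x)|² dx.
Since A² = 1/(d/2), this is the region integral divided by the full normalization integral.
In terms of t = x/d (A² and the length scale cancel between numerator and denominator), P = [∫_{11/12}^{1} sin(4·π·t)^2 dt] / [∫_{0}^{1} sin(4·π·t)^2 dt].
With ∫ sin(4·π·t)^2 dt = t/2 - sin(4·π·t)·cos(4·π·t)/(8·π) + C, the region integral is -√(3)/(32·π) + 1/24 and the full one is 1/2.
This works out to P = (-√(3)/16 + π/12)/π.

P ≈ 0.0489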